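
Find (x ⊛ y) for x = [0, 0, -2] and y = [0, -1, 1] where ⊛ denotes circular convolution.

(x ⊛ y)[n] = Σ(m=0 to 2) x[m] · y[(n-m) mod 3]

Computing each output sample:
(x ⊛ y)[0] = 2
(x ⊛ y)[1] = -2
(x ⊛ y)[2] = 0

x ⊛ y = [2, -2, 0]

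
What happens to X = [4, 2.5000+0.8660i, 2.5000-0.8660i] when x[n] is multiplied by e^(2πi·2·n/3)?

Modulation property: DFT(ω_3^(-2n)·x[n]) = X[(k-2) mod 3], so circularly shift X by 2 positions.

X[k-2] = [2.5000+0.8660i, 2.5000-0.8660i, 4]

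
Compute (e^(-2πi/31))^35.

Since ω_31^31 = 1, powers reduce modulo 31.
35 mod 31 = 4
So ω_31^35 = ω_31^4 = e^(-2πi·4/31)

ω_31^35 = ω_31^4 = 0.6890-0.7248i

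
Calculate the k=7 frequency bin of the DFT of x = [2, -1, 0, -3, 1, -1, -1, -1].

X[7] = Σ(n=0 to 7) x[n] · ω_8^(7n) where ω_8 = e^(-2πi/8)
= (2)·ω_8^0 + (-1)·ω_8^7 + (0)·ω_8^14 + (-3)·ω_8^21 + (1)·ω_8^28 + (-1)·ω_8^35 + (-1)·ω_8^42 + (-1)·ω_8^49

X[7] = 2.4142-0.4142i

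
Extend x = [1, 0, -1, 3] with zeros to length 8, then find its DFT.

Original 4-point DFT: [3, 2+3i, -3, 2-3i]
Zero-padded 8-point DFT provides frequency interpolation.

DFT_8([x, 0, ...]) = [3, -1.1213-1.1213i, 2+3i, 3.1213-3.1213i, -3, 3.1213+3.1213i, 2-3i, -1.1213+1.1213i]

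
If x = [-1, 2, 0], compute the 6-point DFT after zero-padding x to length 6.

Original 3-point DFT: [1, -2.0000-1.7321i, -2.0000+1.7321i]
Zero-padded 6-point DFT provides frequency interpolation.

DFT_6([x, 0, ...]) = [1, -1.7321i, -2.0000-1.7321i, -3, -2.0000+1.7321i, 1.7321i]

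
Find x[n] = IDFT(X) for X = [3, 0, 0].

x[n] = (1/3) Σ(k=0 to 2) X[k] · e^(2πikn/3)

Computing each x[n]:
x[0] = 1
x[1] = 1
x[2] = 1

x = [1, 1, 1]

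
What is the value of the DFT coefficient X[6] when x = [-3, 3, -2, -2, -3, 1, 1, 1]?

X[6] = Σ(n=0 to 7) x[n] · ω_8^(6n) where ω_8 = e^(-2πi/8)
= (-3)·ω_8^0 + (3)·ω_8^6 + (-2)·ω_8^12 + (-2)·ω_8^18 + (-3)·ω_8^24 + (1)·ω_8^30 + (1)·ω_8^36 + (1)·ω_8^42

X[6] = -5+5i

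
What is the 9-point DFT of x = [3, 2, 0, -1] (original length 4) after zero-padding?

Original 4-point DFT: [4, 3-3i, 2, 3+3i]
Zero-padded 9-point DFT provides frequency interpolation.

DFT_9([x, 0, ...]) = [4, 5.0321-0.4195i, 3.8473-2.8356i, 1.0000-1.7321i, 1.6206+0.1820i, 1.6206-0.1820i, 1.0000+1.7321i, 3.8473+2.8356i, 5.0321+0.4195i]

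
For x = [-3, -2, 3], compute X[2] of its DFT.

X[2] = Σ(n=0 to 2) x[n] · ω_3^(2n) where ω_3 = e^(-2πi/3)
= (-3)·ω_3^0 + (-2)·ω_3^2 + (3)·ω_3^4

X[2] = -3.5000-4.3301i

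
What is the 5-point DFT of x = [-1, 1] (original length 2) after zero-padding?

Original 2-point DFT: [0, -2]
Zero-padded 5-point DFT provides frequency interpolation.

DFT_5([x, 0, ...]) = [0, -0.6910-0.9511i, -1.8090-0.5878i, -1.8090+0.5878i, -0.6910+0.9511i]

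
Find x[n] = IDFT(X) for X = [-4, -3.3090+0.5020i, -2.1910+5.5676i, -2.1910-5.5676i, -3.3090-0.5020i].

x[n] = (1/5) Σ(k=0 to 4) X[k] · e^(2πikn/5)

Computing each x[n]:
x[0] = -3
x[1] = -2
x[2] = 2
x[3] = -2
x[4] = 1

x = [-3, -2, 2, -2, 1]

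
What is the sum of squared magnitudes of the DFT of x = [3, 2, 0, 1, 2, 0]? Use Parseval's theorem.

Parseval: Σ|x[n]|² = (1/N)Σ|X[k]|², so Σ|X[k]|² = N·Σ|x[n]|² = 6·18.0000

Σ|X[k]|² = N·Σ|x[n]|² = 6·18.0000 = 108.0000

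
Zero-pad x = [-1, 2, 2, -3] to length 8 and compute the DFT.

Original 4-point DFT: [0, -3-5i, 2, -3+5i]
Zero-padded 8-point DFT provides frequency interpolation.

DFT_8([x, 0, ...]) = [0, 2.5355-1.2929i, -3-5i, -4.5355+2.7071i, 2, -4.5355-2.7071i, -3+5i, 2.5355+1.2929i]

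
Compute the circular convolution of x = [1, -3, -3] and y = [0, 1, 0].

(x ⊛ y)[n] = Σ(m=0 to 2) x[m] · y[(n-m) mod 3]

Computing each output sample:
(x ⊛ y)[0] = -3
(x ⊛ y)[1] = 1
(x ⊛ y)[2] = -3

x ⊛ y = [-3, 1, -3]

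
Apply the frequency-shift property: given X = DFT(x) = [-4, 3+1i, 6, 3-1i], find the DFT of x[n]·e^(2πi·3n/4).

Modulation property: DFT(ω_4^(-3n)·x[n]) = X[(k-3) mod 4], so circularly shift X by 3 positions.

X[k-3] = [3+1i, 6, 3-1i, -4]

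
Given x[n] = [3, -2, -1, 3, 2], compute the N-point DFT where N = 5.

X[k] = Σ(n=0 to 4) x[n] · ω_5^(nk)
where ω_5 = e^(-2πi/5)

Computing each X[k]:
X[0] = 5
X[1] = 1.3820+6.1554i
X[2] = 3.6180-1.4531i
X[3] = 3.6180+1.4531i
X[4] = 1.3820-6.1554i

X = [5, 1.3820+6.1554i, 3.6180-1.4531i, 3.6180+1.4531i, 1.3820-6.1554i]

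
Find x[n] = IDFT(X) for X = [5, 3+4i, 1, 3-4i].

x[n] = (1/4) Σ(k=0 to 3) X[k] · e^(2πikn/4)

Computing each x[n]:
x[0] = 3
x[1] = -1
x[2] = 0
x[3] = 3

x = [3, -1, 0, 3]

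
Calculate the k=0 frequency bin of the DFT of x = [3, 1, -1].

X[0] = Σ(n=0 to 2) x[n] · ω_3^0 = Σ x[n]
= (3) + (1) + (-1)

X[0] = 3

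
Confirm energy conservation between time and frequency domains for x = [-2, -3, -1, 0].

Time domain:
Σ|x[n]|² = |-2|² + |-3|² + |-1|² + |0|² = 14.0000

Frequency domain:
(1/4)Σ|X[k]|² = (1/4)(|-6|² + |-1+3i|² + |0|² + |-1-3i|²) = (1/4)·56.0000 = 14.0000

Both sides agree, confirming Parseval's theorem.

Σ|x[n]|² = (1/N)Σ|X[k]|² = 14.0000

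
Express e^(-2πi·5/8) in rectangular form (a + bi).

ω_8^5 = e^(-2πi·5/8)
= cos(-2π·5/8) + i·sin(-2π·5/8)
= cos(-10π/8) + i·sin(-10π/8)

ω_8^5 = cos(-10π/8) + i·sin(-10π/8) = -0.7071+0.7071i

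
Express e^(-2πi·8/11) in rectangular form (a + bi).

ω_11^8 = e^(-2πi·8/11)
= cos(-2π·8/11) + i·sin(-2π·8/11)
= cos(-16π/11) + i·sin(-16π/11)

ω_11^8 = cos(-16π/11) + i·sin(-16π/11) = -0.1423+0.9898i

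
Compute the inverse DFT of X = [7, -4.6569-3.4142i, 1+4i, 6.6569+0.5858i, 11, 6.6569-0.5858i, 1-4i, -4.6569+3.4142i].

x[n] = (1/8) Σ(k=0 to 7) X[k] · e^(2πikn/8)

Computing each x[n]:
x[0] = 3
x[1] = -3
x[2] = 3
x[3] = 3
x[4] = 2
x[5] = 0
x[6] = 1
x[7] = -2

x = [3, -3, 3, 3, 2, 0, 1, -2]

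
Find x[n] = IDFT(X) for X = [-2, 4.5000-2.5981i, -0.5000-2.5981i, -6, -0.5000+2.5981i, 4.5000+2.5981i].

x[n] = (1/6) Σ(k=0 to 5) X[k] · e^(2πikn/6)

Computing each x[n]:
x[0] = 0
x[1] = 3
x[2] = -2
x[3] = -1
x[4] = -2
x[5] = 0

x = [0, 3, -2, -1, -2, 0]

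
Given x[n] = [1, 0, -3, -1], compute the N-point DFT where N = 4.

X[k] = Σ(n=0 to 3) x[n] · ω_4^(nk)
where ω_4 = e^(-2πi/4)

Computing each X[k]:
X[0] = -3
X[1] = 4-1i
X[2] = -1
X[3] = 4+1i

X = [-3, 4-1i, -1, 4+1i]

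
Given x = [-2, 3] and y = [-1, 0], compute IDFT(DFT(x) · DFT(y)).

(x ⊛ y)[n] = Σ(m=0 to 1) x[m] · y[(n-m) mod 2]

Computing each output sample:
(x ⊛ y)[0] = 2
(x ⊛ y)[1] = -3

x ⊛ y = [2, -3]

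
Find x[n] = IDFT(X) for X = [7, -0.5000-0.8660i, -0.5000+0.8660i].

x[n] = (1/3) Σ(k=0 to 2) X[k] · e^(2πikn/3)

Computing each x[n]:
x[0] = 2
x[1] = 3
x[2] = 2

x = [2, 3, 2]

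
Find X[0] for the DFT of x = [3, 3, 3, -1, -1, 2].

X[0] = Σ(n=0 to 5) x[n] · ω_6^0 = Σ x[n]
= (3) + (3) + (3) + (-1) + (-1) + (2)

X[0] = 9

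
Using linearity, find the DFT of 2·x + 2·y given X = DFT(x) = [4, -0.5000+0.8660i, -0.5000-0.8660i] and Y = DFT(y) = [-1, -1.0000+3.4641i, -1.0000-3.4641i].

By linearity: DFT(2x + 2y) = 2·DFT(x) + 2·DFT(y)
= 2·[4, -0.5000+0.8660i, -0.5000-0.8660i] + 2·[-1, -1.0000+3.4641i, -1.0000-3.4641i]

Computing element-wise:
Z[0] = 2·(4) + 2·(-1) = 6
Z[1] = 2·(-0.5000+0.8660i) + 2·(-1.0000+3.4641i) = -3.0000+8.6602i
Z[2] = 2·(-0.5000-0.8660i) + 2·(-1.0000-3.4641i) = -3.0000-8.6602i

DFT(2x + 2y) = 2·X + 2·Y = [6, -3.0000+8.6602i, -3.0000-8.6602i]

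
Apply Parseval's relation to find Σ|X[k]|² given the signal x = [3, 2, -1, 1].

Parseval: Σ|x[n]|² = (1/N)Σ|X[k]|², so Σ|X[k]|² = N·Σ|x[n]|² = 4·15.0000

Σ|X[k]|² = N·Σ|x[n]|² = 4·15.0000 = 60.0000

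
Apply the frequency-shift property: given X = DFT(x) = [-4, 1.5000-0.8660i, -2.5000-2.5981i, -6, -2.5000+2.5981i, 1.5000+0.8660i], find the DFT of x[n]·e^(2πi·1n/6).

Modulation property: DFT(ω_6^(-1n)·x[n]) = X[(k-1) mod 6], so circularly shift X by 1 positions.

X[k-1] = [1.5000+0.8660i, -4, 1.5000-0.8660i, -2.5000-2.5981i, -6, -2.5000+2.5981i]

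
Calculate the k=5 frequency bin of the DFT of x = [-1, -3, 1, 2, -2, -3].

X[5] = Σ(n=0 to 5) x[n] · ω_6^(5n) where ω_6 = e^(-2πi/6)
= (-1)·ω_6^0 + (-3)·ω_6^5 + (1)·ω_6^10 + (2)·ω_6^15 + (-2)·ω_6^20 + (-3)·ω_6^25

X[5] = -5.5000+2.5981i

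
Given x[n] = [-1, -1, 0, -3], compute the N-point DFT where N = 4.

X[k] = Σ(n=0 to 3) x[n] · ω_4^(nk)
where ω_4 = e^(-2πi/4)

Computing each X[k]:
X[0] = -5
X[1] = -1-2i
X[2] = 3
X[3] = -1+2i

X = [-5, -1-2i, 3, -1+2i]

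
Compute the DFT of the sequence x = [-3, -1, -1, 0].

X[k] = Σ(n=0 to 3) x[n] · ω_4^(nk)
where ω_4 = e^(-2πi/4)

Computing each X[k]:
X[0] = -5
X[1] = -2+1i
X[2] = -3
X[3] = -2-1i

X = [-5, -2+1i, -3, -2-1i]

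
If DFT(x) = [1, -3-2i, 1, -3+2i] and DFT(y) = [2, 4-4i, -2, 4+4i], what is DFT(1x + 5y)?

By linearity: DFT(1x + 5y) = 1·DFT(x) + 5·DFT(y)
= 1·[1, -3-2i, 1, -3+2i] + 5·[2, 4-4i, -2, 4+4i]

Computing element-wise:
Z[0] = 1·(1) + 5·(2) = 11
Z[1] = 1·(-3-2i) + 5·(4-4i) = 17-22i
Z[2] = 1·(1) + 5·(-2) = -9
Z[3] = 1·(-3+2i) + 5·(4+4i) = 17+22i

DFT(1x + 5y) = 1·X + 5·Y = [11, 17-22i, -9, 17+22i]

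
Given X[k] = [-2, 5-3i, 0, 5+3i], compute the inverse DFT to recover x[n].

x[n] = (1/4) Σ(k=0 to 3) X[k] · e^(2πikn/4)

Computing each x[n]:
x[0] = 2
x[1] = 1
x[2] = -3
x[3] = -2

x = [2, 1, -3, -2]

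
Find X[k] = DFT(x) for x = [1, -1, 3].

X[k] = Σ(n=0 to 2) x[n] · ω_3^(nk)
where ω_3 = e^(-2πi/3)

Computing each X[k]:
X[0] = 3
X[1] = 3.4641i
X[2] = -3.4641i

X = [3, 3.4641i, -3.4641i]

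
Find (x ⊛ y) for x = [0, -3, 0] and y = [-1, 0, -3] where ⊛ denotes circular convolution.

(x ⊛ y)[n] = Σ(m=0 to 2) x[m] · y[(n-m) mod 3]

Computing each output sample:
(x ⊛ y)[0] = 9
(x ⊛ y)[1] = 3
(x ⊛ y)[2] = 0

x ⊛ y = [9, 3, 0]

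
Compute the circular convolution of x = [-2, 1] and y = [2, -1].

(x ⊛ y)[n] = Σ(m=0 to 1) x[m] · y[(n-m) mod 2]

Computing each output sample:
(x ⊛ y)[0] = -5
(x ⊛ y)[1] = 4

x ⊛ y = [-5, 4]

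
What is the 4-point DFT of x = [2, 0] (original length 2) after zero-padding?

Original 2-point DFT: [2, 2]
Zero-padded 4-point DFT provides frequency interpolation.

DFT_4([x, 0, ...]) = [2, 2, 2, 2]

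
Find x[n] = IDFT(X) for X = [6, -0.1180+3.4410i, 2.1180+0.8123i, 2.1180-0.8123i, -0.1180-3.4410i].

x[n] = (1/5) Σ(k=0 to 4) X[k] · e^(2πikn/5)

Computing each x[n]:
x[0] = 2
x[1] = -1
x[2] = 1
x[3] = 2
x[4] = 2

x = [2, -1, 1, 2, 2]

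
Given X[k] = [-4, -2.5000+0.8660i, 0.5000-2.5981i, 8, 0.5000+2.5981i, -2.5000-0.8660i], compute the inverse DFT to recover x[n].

x[n] = (1/6) Σ(k=0 to 5) X[k] · e^(2πikn/6)

Computing each x[n]:
x[0] = 0
x[1] = -2
x[2] = 0
x[3] = -1
x[4] = 2
x[5] = -3

x = [0, -2, 0, -1, 2, -3]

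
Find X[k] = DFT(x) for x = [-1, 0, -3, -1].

X[k] = Σ(n=0 to 3) x[n] · ω_4^(nk)
where ω_4 = e^(-2πi/4)

Computing each X[k]:
X[0] = -5
X[1] = 2-1i
X[2] = -3
X[3] = 2+1i

X = [-5, 2-1i, -3, 2+1i]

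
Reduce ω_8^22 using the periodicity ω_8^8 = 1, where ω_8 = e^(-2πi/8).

Since ω_8^8 = 1, powers reduce modulo 8.
22 mod 8 = 6
So ω_8^22 = ω_8^6 = e^(-2πi·6/8)

ω_8^22 = ω_8^6 = 1i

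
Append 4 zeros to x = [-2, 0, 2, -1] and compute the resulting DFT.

Original 4-point DFT: [-1, -4-1i, 1, -4+1i]
Zero-padded 8-point DFT provides frequency interpolation.

DFT_8([x, 0, ...]) = [-1, -1.2929-1.2929i, -4-1i, -2.7071+2.7071i, 1, -2.7071-2.7071i, -4+1i, -1.2929+1.2929i]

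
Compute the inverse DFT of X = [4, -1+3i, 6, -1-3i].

x[n] = (1/4) Σ(k=0 to 3) X[k] · e^(2πikn/4)

Computing each x[n]:
x[0] = 2
x[1] = -2
x[2] = 3
x[3] = 1

x = [2, -2, 3, 1]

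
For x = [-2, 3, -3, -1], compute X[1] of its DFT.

X[1] = Σ(n=0 to 3) x[n] · ω_4^(1n) where ω_4 = e^(-2πi/4)
= (-2)·ω_4^0 + (3)·ω_4^1 + (-3)·ω_4^2 + (-1)·ω_4^3

X[1] = 1-4i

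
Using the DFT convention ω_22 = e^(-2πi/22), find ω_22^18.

ω_22^18 = e^(-2πi·18/22)
= cos(-2π·18/22) + i·sin(-2π·18/22)
= cos(-36π/22) + i·sin(-36π/22)

ω_22^18 = cos(-36π/22) + i·sin(-36π/22) = 0.4154+0.9096i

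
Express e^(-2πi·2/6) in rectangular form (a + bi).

ω_6^2 = e^(-2πi·2/6)
= cos(-2π·2/6) + i·sin(-2π·2/6)
= cos(-4π/6) + i·sin(-4π/6)

ω_6^2 = cos(-4π/6) + i·sin(-4π/6) = -0.5000-0.8660i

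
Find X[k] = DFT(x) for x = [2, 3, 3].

X[k] = Σ(n=0 to 2) x[n] · ω_3^(nk)
where ω_3 = e^(-2πi/3)

Computing each X[k]:
X[0] = 8
X[1] = -1
X[2] = -1

X = [8, -1, -1]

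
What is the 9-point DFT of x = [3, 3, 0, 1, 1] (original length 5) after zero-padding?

Original 5-point DFT: [8, 3.4271-1.3143i, 0.0729-2.1266i, 0.0729+2.1266i, 3.4271+1.3143i]
Zero-padded 9-point DFT provides frequency interpolation.

DFT_9([x, 0, ...]) = [8, 3.8584-3.1364i, 3.7870-1.4456i, 2.0000-3.4641i, -0.1454-0.9073i, -0.1454+0.9073i, 2.0000+3.4641i, 3.7870+1.4456i, 3.8584+3.1364i]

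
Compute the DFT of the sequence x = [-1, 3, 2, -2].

X[k] = Σ(n=0 to 3) x[n] · ω_4^(nk)
where ω_4 = e^(-2πi/4)

Computing each X[k]:
X[0] = 2
X[1] = -3-5i
X[2] = 0
X[3] = -3+5i

X = [2, -3-5i, 0, -3+5i]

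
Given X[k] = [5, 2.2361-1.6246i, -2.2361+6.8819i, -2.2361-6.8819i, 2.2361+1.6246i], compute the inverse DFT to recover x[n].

x[n] = (1/5) Σ(k=0 to 4) X[k] · e^(2πikn/5)

Computing each x[n]:
x[0] = 1
x[1] = 1
x[2] = 3
x[3] = -3
x[4] = 3

x = [1, 1, 3, -3, 3]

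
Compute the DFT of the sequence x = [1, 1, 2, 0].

X[k] = Σ(n=0 to 3) x[n] · ω_4^(nk)
where ω_4 = e^(-2πi/4)

Computing each X[k]:
X[0] = 4
X[1] = -1-1i
X[2] = 2
X[3] = -1+1i

X = [4, -1-1i, 2, -1+1i]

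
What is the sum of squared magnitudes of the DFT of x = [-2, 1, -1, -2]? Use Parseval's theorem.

Parseval: Σ|x[n]|² = (1/N)Σ|X[k]|², so Σ|X[k]|² = N·Σ|x[n]|² = 4·10.0000

Σ|X[k]|² = N·Σ|x[n]|² = 4·10.0000 = 40.0000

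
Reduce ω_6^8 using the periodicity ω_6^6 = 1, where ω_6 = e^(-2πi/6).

Since ω_6^6 = 1, powers reduce modulo 6.
8 mod 6 = 2
So ω_6^8 = ω_6^2 = e^(-2πi·2/6)

ω_6^8 = ω_6^2 = -0.5000-0.8660i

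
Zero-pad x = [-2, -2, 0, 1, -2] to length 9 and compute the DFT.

Original 5-point DFT: [-5, -4.0451+0.5878i, 1.5451-0.9511i, 1.5451+0.9511i, -4.0451-0.5878i]
Zero-padded 9-point DFT provides frequency interpolation.

DFT_9([x, 0, ...]) = [-5, -2.1527+1.1036i, -4.3794+1.5501i, 1.0000+3.4641i, -0.9679-2.1516i, -0.9679+2.1516i, 1.0000-3.4641i, -4.3794-1.5501i, -2.1527-1.1036i]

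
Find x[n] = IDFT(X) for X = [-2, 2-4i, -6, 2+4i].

x[n] = (1/4) Σ(k=0 to 3) X[k] · e^(2πikn/4)

Computing each x[n]:
x[0] = -1
x[1] = 3
x[2] = -3
x[3] = -1

x = [-1, 3, -3, -1]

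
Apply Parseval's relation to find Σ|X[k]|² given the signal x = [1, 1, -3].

Parseval: Σ|x[n]|² = (1/N)Σ|X[k]|², so Σ|X[k]|² = N·Σ|x[n]|² = 3·11.0000

Σ|X[k]|² = N·Σ|x[n]|² = 3·11.0000 = 33.0000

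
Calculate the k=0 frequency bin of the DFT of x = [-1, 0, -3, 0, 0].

X[0] = Σ(n=0 to 4) x[n] · ω_5^0 = Σ x[n]
= (-1) + (0) + (-3) + (0) + (0)

X[0] = -4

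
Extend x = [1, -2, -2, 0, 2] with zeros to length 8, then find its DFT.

Original 5-point DFT: [-1, 2.6180+4.9798i, 0.3820+0.4490i, 0.3820-0.4490i, 2.6180-4.9798i]
Zero-padded 8-point DFT provides frequency interpolation.

DFT_8([x, 0, ...]) = [-1, -2.4142+3.4142i, 5+2i, 0.4142-0.5858i, 3, 0.4142+0.5858i, 5-2i, -2.4142-3.4142i]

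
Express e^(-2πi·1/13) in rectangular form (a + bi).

ω_13^1 = e^(-2πi·1/13)
= cos(-2π·1/13) + i·sin(-2π·1/13)
= cos(-2π/13) + i·sin(-2π/13)

ω_13^1 = cos(-2π/13) + i·sin(-2π/13) = 0.8855-0.4647i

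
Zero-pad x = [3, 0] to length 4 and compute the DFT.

Original 2-point DFT: [3, 3]
Zero-padded 4-point DFT provides frequency interpolation.

DFT_4([x, 0, ...]) = [3, 3, 3, 3]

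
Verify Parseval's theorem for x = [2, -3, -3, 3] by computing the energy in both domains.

Time domain:
Σ|x[n]|² = |2|² + |-3|² + |-3|² + |3|² = 31.0000

Frequency domain:
(1/4)Σ|X[k]|² = (1/4)(|-1|² + |5+6i|² + |-1|² + |5-6i|²) = (1/4)·124.0000 = 31.0000

Both sides agree, confirming Parseval's theorem.

Σ|x[n]|² = (1/N)Σ|X[k]|² = 31.0000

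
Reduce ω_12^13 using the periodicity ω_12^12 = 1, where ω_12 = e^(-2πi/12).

Since ω_12^12 = 1, powers reduce modulo 12.
13 mod 12 = 1
So ω_12^13 = ω_12^1 = e^(-2πi·1/12)

ω_12^13 = ω_12^1 = 0.8660-0.5000i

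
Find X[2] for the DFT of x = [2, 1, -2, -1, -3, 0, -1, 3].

X[2] = Σ(n=0 to 7) x[n] · ω_8^(2n) where ω_8 = e^(-2πi/8)
= (2)·ω_8^0 + (1)·ω_8^2 + (-2)·ω_8^4 + (-1)·ω_8^6 + (-3)·ω_8^8 + (0)·ω_8^10 + (-1)·ω_8^12 + (3)·ω_8^14

X[2] = 2+1i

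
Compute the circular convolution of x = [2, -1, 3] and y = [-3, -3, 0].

(x ⊛ y)[n] = Σ(m=0 to 2) x[m] · y[(n-m) mod 3]

Computing each output sample:
(x ⊛ y)[0] = -15
(x ⊛ y)[1] = -3
(x ⊛ y)[2] = -6

x ⊛ y = [-15, -3, -6]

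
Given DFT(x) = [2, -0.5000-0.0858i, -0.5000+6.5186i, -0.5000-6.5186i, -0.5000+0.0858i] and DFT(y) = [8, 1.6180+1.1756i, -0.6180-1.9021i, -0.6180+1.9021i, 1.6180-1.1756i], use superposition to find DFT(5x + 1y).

By linearity: DFT(5x + 1y) = 5·DFT(x) + 1·DFT(y)
= 5·[2, -0.5000-0.0858i, -0.5000+6.5186i, -0.5000-6.5186i, -0.5000+0.0858i] + 1·[8, 1.6180+1.1756i, -0.6180-1.9021i, -0.6180+1.9021i, 1.6180-1.1756i]

Computing element-wise:
Z[0] = 5·(2) + 1·(8) = 18
Z[1] = 5·(-0.5000-0.0858i) + 1·(1.6180+1.1756i) = -0.8820+0.7466i
Z[2] = 5·(-0.5000+6.5186i) + 1·(-0.6180-1.9021i) = -3.1180+30.6909i
Z[3] = 5·(-0.5000-6.5186i) + 1·(-0.6180+1.9021i) = -3.1180-30.6909i
Z[4] = 5·(-0.5000+0.0858i) + 1·(1.6180-1.1756i) = -0.8820-0.7466i

DFT(5x + 1y) = 5·X + 1·Y = [18, -0.8820+0.7466i, -3.1180+30.6909i, -3.1180-30.6909i, -0.8820-0.7466i]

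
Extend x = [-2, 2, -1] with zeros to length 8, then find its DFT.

Original 3-point DFT: [-1, -2.5000-2.5981i, -2.5000+2.5981i]
Zero-padded 8-point DFT provides frequency interpolation.

DFT_8([x, 0, ...]) = [-1, -0.5858-0.4142i, -1-2i, -3.4142-2.4142i, -5, -3.4142+2.4142i, -1+2i, -0.5858+0.4142i]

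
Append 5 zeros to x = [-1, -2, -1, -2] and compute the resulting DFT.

Original 4-point DFT: [-6, 0, 2, 0]
Zero-padded 9-point DFT provides frequency interpolation.

DFT_9([x, 0, ...]) = [-6, -1.7057+4.0024i, 0.5924+0.5796i, -1.5000+0.8660i, 1.1133+1.7733i, 1.1133-1.7733i, -1.5000-0.8660i, 0.5924-0.5796i, -1.7057-4.0024i]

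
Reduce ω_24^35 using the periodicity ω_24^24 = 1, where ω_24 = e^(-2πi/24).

Since ω_24^24 = 1, powers reduce modulo 24.
35 mod 24 = 11
So ω_24^35 = ω_24^11 = e^(-2πi·11/24)

ω_24^35 = ω_24^11 = -0.9659-0.2588i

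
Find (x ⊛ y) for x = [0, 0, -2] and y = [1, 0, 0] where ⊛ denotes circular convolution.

(x ⊛ y)[n] = Σ(m=0 to 2) x[m] · y[(n-m) mod 3]

Computing each output sample:
(x ⊛ y)[0] = 0
(x ⊛ y)[1] = 0
(x ⊛ y)[2] = -2

x ⊛ y = [0, 0, -2]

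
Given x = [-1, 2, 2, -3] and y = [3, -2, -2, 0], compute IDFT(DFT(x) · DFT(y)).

(x ⊛ y)[n] = Σ(m=0 to 3) x[m] · y[(n-m) mod 4]

Computing each output sample:
(x ⊛ y)[0] = -1
(x ⊛ y)[1] = 14
(x ⊛ y)[2] = 4
(x ⊛ y)[3] = -17

x ⊛ y = [-1, 14, 4, -17]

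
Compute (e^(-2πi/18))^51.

Since ω_18^18 = 1, powers reduce modulo 18.
51 mod 18 = 15
So ω_18^51 = ω_18^15 = e^(-2πi·15/18)

ω_18^51 = ω_18^15 = 0.5000+0.8660i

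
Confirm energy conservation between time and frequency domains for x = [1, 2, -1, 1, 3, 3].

Time domain:
Σ|x[n]|² = |1|² + |2|² + |-1|² + |1|² + |3|² + |3|² = 25.0000

Frequency domain:
(1/6)Σ|X[k]|² = (1/6)(|9|² + |1.5000+4.3301i|² + |-1.5000-2.5981i|² + |-3|² + |-1.5000+2.5981i|² + |1.5000-4.3301i|²) = (1/6)·150.0000 = 25.0000

Both sides agree, confirming Parseval's theorem.

Σ|x[n]|² = (1/N)Σ|X[k]|² = 25.0000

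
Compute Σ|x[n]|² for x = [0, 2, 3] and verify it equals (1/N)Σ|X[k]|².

Time domain:
Σ|x[n]|² = |0|² + |2|² + |3|² = 13.0000

Frequency domain:
(1/3)Σ|X[k]|² = (1/3)(|5|² + |-2.5000+0.8660i|² + |-2.5000-0.8660i|²) = (1/3)·39.0000 = 13.0000

Both sides agree, confirming Parseval's theorem.

Σ|x[n]|² = (1/N)Σ|X[k]|² = 13.0000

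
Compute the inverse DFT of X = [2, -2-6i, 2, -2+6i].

x[n] = (1/4) Σ(k=0 to 3) X[k] · e^(2πikn/4)

Computing each x[n]:
x[0] = 0
x[1] = 3
x[2] = 2
x[3] = -3

x = [0, 3, 2, -3]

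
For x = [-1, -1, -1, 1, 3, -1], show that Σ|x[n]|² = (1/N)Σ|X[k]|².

Time domain:
Σ|x[n]|² = |-1|² + |-1|² + |-1|² + |1|² + |3|² + |-1|² = 14.0000

Frequency domain:
(1/6)Σ|X[k]|² = (1/6)(|0|² + |-4.0000+3.4641i|² + |-3.4641i|² + |2|² + |3.4641i|² + |-4.0000-3.4641i|²) = (1/6)·84.0000 = 14.0000

Both sides agree, confirming Parseval's theorem.

Σ|x[n]|² = (1/N)Σ|X[k]|² = 14.0000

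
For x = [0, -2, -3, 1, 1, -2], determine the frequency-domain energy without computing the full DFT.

Parseval: Σ|x[n]|² = (1/N)Σ|X[k]|², so Σ|X[k]|² = N·Σ|x[n]|² = 6·19.0000

Σ|X[k]|² = N·Σ|x[n]|² = 6·19.0000 = 114.0000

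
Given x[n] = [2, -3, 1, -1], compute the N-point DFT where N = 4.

X[k] = Σ(n=0 to 3) x[n] · ω_4^(nk)
where ω_4 = e^(-2πi/4)

Computing each X[k]:
X[0] = -1
X[1] = 1+2i
X[2] = 7
X[3] = 1-2i

X = [-1, 1+2i, 7, 1-2i]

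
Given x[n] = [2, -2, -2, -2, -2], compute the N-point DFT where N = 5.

X[k] = Σ(n=0 to 4) x[n] · ω_5^(nk)
where ω_5 = e^(-2πi/5)

Computing each X[k]:
X[0] = -6
X[1] = 4
X[2] = 4
X[3] = 4
X[4] = 4

X = [-6, 4, 4, 4, 4]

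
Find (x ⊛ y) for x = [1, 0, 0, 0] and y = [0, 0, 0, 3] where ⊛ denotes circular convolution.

(x ⊛ y)[n] = Σ(m=0 to 3) x[m] · y[(n-m) mod 4]

Computing each output sample:
(x ⊛ y)[0] = 0
(x ⊛ y)[1] = 0
(x ⊛ y)[2] = 0
(x ⊛ y)[3] = 3

x ⊛ y = [0, 0, 0, 3]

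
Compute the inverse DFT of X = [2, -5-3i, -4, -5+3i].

x[n] = (1/4) Σ(k=0 to 3) X[k] · e^(2πikn/4)

Computing each x[n]:
x[0] = -3
x[1] = 3
x[2] = 2
x[3] = 0

x = [-3, 3, 2, 0]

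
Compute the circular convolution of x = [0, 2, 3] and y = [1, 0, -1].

(x ⊛ y)[n] = Σ(m=0 to 2) x[m] · y[(n-m) mod 3]

Computing each output sample:
(x ⊛ y)[0] = -2
(x ⊛ y)[1] = -1
(x ⊛ y)[2] = 3

x ⊛ y = [-2, -1, 3]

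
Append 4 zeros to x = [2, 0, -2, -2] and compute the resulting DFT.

Original 4-point DFT: [-2, 4-2i, 2, 4+2i]
Zero-padded 8-point DFT provides frequency interpolation.

DFT_8([x, 0, ...]) = [-2, 3.4142+3.4142i, 4-2i, 0.5858-0.5858i, 2, 0.5858+0.5858i, 4+2i, 3.4142-3.4142i]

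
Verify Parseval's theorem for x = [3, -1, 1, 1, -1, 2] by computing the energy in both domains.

Time domain:
Σ|x[n]|² = |3|² + |-1|² + |1|² + |1|² + |-1|² + |2|² = 17.0000

Frequency domain:
(1/6)Σ|X[k]|² = (1/6)(|5|² + |2.5000+0.8660i|² + |3.5000+4.3301i|² + |1|² + |3.5000-4.3301i|² + |2.5000-0.8660i|²) = (1/6)·102.0000 = 17.0000

Both sides agree, confirming Parseval's theorem.

Σ|x[n]|² = (1/N)Σ|X[k]|² = 17.0000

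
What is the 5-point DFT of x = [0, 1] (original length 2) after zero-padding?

Original 2-point DFT: [1, -1]
Zero-padded 5-point DFT provides frequency interpolation.

DFT_5([x, 0, ...]) = [1, 0.3090-0.9511i, -0.8090-0.5878i, -0.8090+0.5878i, 0.3090+0.9511i]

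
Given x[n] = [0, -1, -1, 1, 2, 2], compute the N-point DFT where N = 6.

X[k] = Σ(n=0 to 5) x[n] · ω_6^(nk)
where ω_6 = e^(-2πi/6)

Computing each X[k]:
X[0] = 3
X[1] = -1.0000+5.1962i
X[2] = 0
X[3] = -1
X[4] = 0
X[5] = -1.0000-5.1962i

X = [3, -1.0000+5.1962i, 0, -1, 0, -1.0000-5.1962i]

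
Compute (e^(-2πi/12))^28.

Since ω_12^12 = 1, powers reduce modulo 12.
28 mod 12 = 4
So ω_12^28 = ω_12^4 = e^(-2πi·4/12)

ω_12^28 = ω_12^4 = -0.5000-0.8660i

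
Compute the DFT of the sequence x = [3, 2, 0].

X[k] = Σ(n=0 to 2) x[n] · ω_3^(nk)
where ω_3 = e^(-2πi/3)

Computing each X[k]:
X[0] = 5
X[1] = 2.0000-1.7321i
X[2] = 2.0000+1.7321i

X = [5, 2.0000-1.7321i, 2.0000+1.7321i]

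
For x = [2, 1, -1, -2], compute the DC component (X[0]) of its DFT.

X[0] = Σ(n=0 to 3) x[n] · ω_4^0 = Σ x[n]
= (2) + (1) + (-1) + (-2)

X[0] = 0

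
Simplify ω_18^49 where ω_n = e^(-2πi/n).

Since ω_18^18 = 1, powers reduce modulo 18.
49 mod 18 = 13
So ω_18^49 = ω_18^13 = e^(-2πi·13/18)

ω_18^49 = ω_18^13 = -0.1736+0.9848i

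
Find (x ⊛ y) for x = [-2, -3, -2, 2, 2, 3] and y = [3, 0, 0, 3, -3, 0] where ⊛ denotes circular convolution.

(x ⊛ y)[n] = Σ(m=0 to 5) x[m] · y[(n-m) mod 6]

Computing each output sample:
(x ⊛ y)[0] = 6
(x ⊛ y)[1] = -9
(x ⊛ y)[2] = -3
(x ⊛ y)[3] = -9
(x ⊛ y)[4] = 3
(x ⊛ y)[5] = 12

x ⊛ y = [6, -9, -3, -9, 3, 12]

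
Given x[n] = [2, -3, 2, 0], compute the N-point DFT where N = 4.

X[k] = Σ(n=0 to 3) x[n] · ω_4^(nk)
where ω_4 = e^(-2πi/4)

Computing each X[k]:
X[0] = 1
X[1] = 3i
X[2] = 7
X[3] = -3i

X = [1, 3i, 7, -3i]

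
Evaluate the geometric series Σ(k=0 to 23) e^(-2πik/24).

Sum of all nth roots of unity equals 0 for n > 1 (geometric series with r ≠ 1).

0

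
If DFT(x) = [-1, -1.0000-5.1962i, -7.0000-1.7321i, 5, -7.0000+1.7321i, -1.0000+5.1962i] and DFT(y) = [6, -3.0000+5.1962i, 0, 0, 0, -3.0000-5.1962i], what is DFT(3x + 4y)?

By linearity: DFT(3x + 4y) = 3·DFT(x) + 4·DFT(y)
= 3·[-1, -1.0000-5.1962i, -7.0000-1.7321i, 5, -7.0000+1.7321i, -1.0000+5.1962i] + 4·[6, -3.0000+5.1962i, 0, 0, 0, -3.0000-5.1962i]

Computing element-wise:
Z[0] = 3·(-1) + 4·(6) = 21
Z[1] = 3·(-1.0000-5.1962i) + 4·(-3.0000+5.1962i) = -15.0000+5.1962i
Z[2] = 3·(-7.0000-1.7321i) + 4·(0) = -21.0000-5.1963i
Z[3] = 3·(5) + 4·(0) = 15
Z[4] = 3·(-7.0000+1.7321i) + 4·(0) = -21.0000+5.1963i
Z[5] = 3·(-1.0000+5.1962i) + 4·(-3.0000-5.1962i) = -15.0000-5.1962i

DFT(3x + 4y) = 3·X + 4·Y = [21, -15.0000+5.1962i, -21.0000-5.1963i, 15, -21.0000+5.1963i, -15.0000-5.1962i]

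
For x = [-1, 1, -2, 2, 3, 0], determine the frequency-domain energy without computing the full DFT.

Parseval: Σ|x[n]|² = (1/N)Σ|X[k]|², so Σ|X[k]|² = N·Σ|x[n]|² = 6·19.0000

Σ|X[k]|² = N·Σ|x[n]|² = 6·19.0000 = 114.0000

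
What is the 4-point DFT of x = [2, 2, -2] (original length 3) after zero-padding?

Original 3-point DFT: [2, 2.0000-3.4641i, 2.0000+3.4641i]
Zero-padded 4-point DFT provides frequency interpolation.

DFT_4([x, 0, ...]) = [2, 4-2i, -2, 4+2i]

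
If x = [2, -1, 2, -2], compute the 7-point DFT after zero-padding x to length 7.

Original 4-point DFT: [1, -1i, 7, 1i]
Zero-padded 7-point DFT provides frequency interpolation.

DFT_7([x, 0, ...]) = [1, 2.7334-0.3003i, -0.8264+0.2790i, 4.5930+3.9474i, 4.5930-3.9474i, -0.8264-0.2790i, 2.7334+0.3003i]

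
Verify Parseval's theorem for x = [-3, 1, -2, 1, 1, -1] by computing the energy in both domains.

Time domain:
Σ|x[n]|² = |-3|² + |1|² + |-2|² + |1|² + |1|² + |-1|² = 17.0000

Frequency domain:
(1/6)Σ|X[k]|² = (1/6)(|-3|² + |-3.5000+0.8660i|² + |-1.5000-4.3301i|² + |-5|² + |-1.5000+4.3301i|² + |-3.5000-0.8660i|²) = (1/6)·102.0000 = 17.0000

Both sides agree, confirming Parseval's theorem.

Σ|x[n]|² = (1/N)Σ|X[k]|² = 17.0000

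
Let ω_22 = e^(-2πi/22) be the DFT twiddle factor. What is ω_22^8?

ω_22^8 = e^(-2πi·8/22)
= cos(-2π·8/22) + i·sin(-2π·8/22)
= cos(-16π/22) + i·sin(-16π/22)

ω_22^8 = cos(-16π/22) + i·sin(-16π/22) = -0.6549-0.7557i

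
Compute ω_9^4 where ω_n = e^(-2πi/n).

ω_9^4 = e^(-2πi·4/9)
= cos(-2π·4/9) + i·sin(-2π·4/9)
= cos(-8π/9) + i·sin(-8π/9)

ω_9^4 = cos(-8π/9) + i·sin(-8π/9) = -0.9397-0.3420i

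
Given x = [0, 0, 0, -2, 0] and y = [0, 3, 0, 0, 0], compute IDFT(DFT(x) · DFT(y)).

(x ⊛ y)[n] = Σ(m=0 to 4) x[m] · y[(n-m) mod 5]

Computing each output sample:
(x ⊛ y)[0] = 0
(x ⊛ y)[1] = 0
(x ⊛ y)[2] = 0
(x ⊛ y)[3] = 0
(x ⊛ y)[4] = -6

x ⊛ y = [0, 0, 0, 0, -6]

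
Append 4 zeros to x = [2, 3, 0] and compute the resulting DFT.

Original 3-point DFT: [5, 0.5000-2.5981i, 0.5000+2.5981i]
Zero-padded 7-point DFT provides frequency interpolation.

DFT_7([x, 0, ...]) = [5, 3.8705-2.3455i, 1.3324-2.9248i, -0.7029-1.3017i, -0.7029+1.3017i, 1.3324+2.9248i, 3.8705+2.3455i]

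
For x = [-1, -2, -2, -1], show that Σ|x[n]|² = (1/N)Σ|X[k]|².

Time domain:
Σ|x[n]|² = |-1|² + |-2|² + |-2|² + |-1|² = 10.0000

Frequency domain:
(1/4)Σ|X[k]|² = (1/4)(|-6|² + |1+1i|² + |0|² + |1-1i|²) = (1/4)·40.0000 = 10.0000

Both sides agree, confirming Parseval's theorem.

Σ|x[n]|² = (1/N)Σ|X[k]|² = 10.0000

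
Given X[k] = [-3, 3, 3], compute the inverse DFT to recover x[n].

x[n] = (1/3) Σ(k=0 to 2) X[k] · e^(2πikn/3)

Computing each x[n]:
x[0] = 1
x[1] = -2
x[2] = -2

x = [1, -2, -2]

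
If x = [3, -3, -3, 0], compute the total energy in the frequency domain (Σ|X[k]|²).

Parseval: Σ|x[n]|² = (1/N)Σ|X[k]|², so Σ|X[k]|² = N·Σ|x[n]|² = 4·27.0000

Σ|X[k]|² = N·Σ|x[n]|² = 4·27.0000 = 108.0000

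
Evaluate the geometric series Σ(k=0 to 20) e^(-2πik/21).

Sum of all nth roots of unity equals 0 for n > 1 (geometric series with r ≠ 1).

0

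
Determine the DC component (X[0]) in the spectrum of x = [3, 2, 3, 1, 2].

X[0] = Σ(n=0 to 4) x[n] · ω_5^0 = Σ x[n]
= (3) + (2) + (3) + (1) + (2)

X[0] = 11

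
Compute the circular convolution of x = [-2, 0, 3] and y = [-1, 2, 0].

(x ⊛ y)[n] = Σ(m=0 to 2) x[m] · y[(n-m) mod 3]

Computing each output sample:
(x ⊛ y)[0] = 8
(x ⊛ y)[1] = -4
(x ⊛ y)[2] = -3

x ⊛ y = [8, -4, -3]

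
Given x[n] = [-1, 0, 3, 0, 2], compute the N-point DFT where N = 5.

X[k] = Σ(n=0 to 4) x[n] · ω_5^(nk)
where ω_5 = e^(-2πi/5)

Computing each X[k]:
X[0] = 4
X[1] = -2.8090+0.1388i
X[2] = -1.6910+4.0287i
X[3] = -1.6910-4.0287i
X[4] = -2.8090-0.1388i

X = [4, -2.8090+0.1388i, -1.6910+4.0287i, -1.6910-4.0287i, -2.8090-0.1388i]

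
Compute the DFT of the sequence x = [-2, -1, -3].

X[k] = Σ(n=0 to 2) x[n] · ω_3^(nk)
where ω_3 = e^(-2πi/3)

Computing each X[k]:
X[0] = -6
X[1] = -1.7321i
X[2] = 1.7321i

X = [-6, -1.7321i, 1.7321i]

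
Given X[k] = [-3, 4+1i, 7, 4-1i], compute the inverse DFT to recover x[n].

x[n] = (1/4) Σ(k=0 to 3) X[k] · e^(2πikn/4)

Computing each x[n]:
x[0] = 3
x[1] = -3
x[2] = -1
x[3] = -2

x = [3, -3, -1, -2]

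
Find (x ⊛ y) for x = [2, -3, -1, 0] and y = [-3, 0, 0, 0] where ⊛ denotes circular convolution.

(x ⊛ y)[n] = Σ(m=0 to 3) x[m] · y[(n-m) mod 4]

Computing each output sample:
(x ⊛ y)[0] = -6
(x ⊛ y)[1] = 9
(x ⊛ y)[2] = 3
(x ⊛ y)[3] = 0

x ⊛ y = [-6, 9, 3, 0]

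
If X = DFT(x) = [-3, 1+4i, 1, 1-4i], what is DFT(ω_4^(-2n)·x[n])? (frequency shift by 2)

Modulation property: DFT(ω_4^(-2n)·x[n]) = X[(k-2) mod 4], so circularly shift X by 2 positions.

X[k-2] = [1, 1-4i, -3, 1+4i]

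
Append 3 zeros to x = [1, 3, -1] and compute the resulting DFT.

Original 3-point DFT: [3, -3.4641i, 3.4641i]
Zero-padded 6-point DFT provides frequency interpolation.

DFT_6([x, 0, ...]) = [3, 3.0000-1.7321i, -3.4641i, -3, 3.4641i, 3.0000+1.7321i]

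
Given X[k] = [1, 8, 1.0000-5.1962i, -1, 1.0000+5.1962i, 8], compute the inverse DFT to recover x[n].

x[n] = (1/6) Σ(k=0 to 5) X[k] · e^(2πikn/6)

Computing each x[n]:
x[0] = 3
x[1] = 3
x[2] = -3
x[3] = -2
x[4] = 0
x[5] = 0

x = [3, 3, -3, -2, 0, 0]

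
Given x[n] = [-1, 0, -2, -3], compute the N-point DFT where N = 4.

X[k] = Σ(n=0 to 3) x[n] · ω_4^(nk)
where ω_4 = e^(-2πi/4)

Computing each X[k]:
X[0] = -6
X[1] = 1-3i
X[2] = 0
X[3] = 1+3i

X = [-6, 1-3i, 0, 1+3i]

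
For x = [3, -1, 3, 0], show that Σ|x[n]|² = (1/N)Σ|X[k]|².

Time domain:
Σ|x[n]|² = |3|² + |-1|² + |3|² + |0|² = 19.0000

Frequency domain:
(1/4)Σ|X[k]|² = (1/4)(|5|² + |1i|² + |7|² + |-1i|²) = (1/4)·76.0000 = 19.0000

Both sides agree, confirming Parseval's theorem.

Σ|x[n]|² = (1/N)Σ|X[k]|² = 19.0000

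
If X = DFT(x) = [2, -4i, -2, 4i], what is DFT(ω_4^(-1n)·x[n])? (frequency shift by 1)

Modulation property: DFT(ω_4^(-1n)·x[n]) = X[(k-1) mod 4], so circularly shift X by 1 positions.

X[k-1] = [4i, 2, -4i, -2]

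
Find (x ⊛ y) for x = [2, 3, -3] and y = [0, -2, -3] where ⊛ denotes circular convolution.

(x ⊛ y)[n] = Σ(m=0 to 2) x[m] · y[(n-m) mod 3]

Computing each output sample:
(x ⊛ y)[0] = -3
(x ⊛ y)[1] = 5
(x ⊛ y)[2] = -12

x ⊛ y = [-3, 5, -12]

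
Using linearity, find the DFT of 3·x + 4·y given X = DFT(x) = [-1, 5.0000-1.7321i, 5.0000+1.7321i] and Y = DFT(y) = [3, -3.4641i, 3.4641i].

By linearity: DFT(3x + 4y) = 3·DFT(x) + 4·DFT(y)
= 3·[-1, 5.0000-1.7321i, 5.0000+1.7321i] + 4·[3, -3.4641i, 3.4641i]

Computing element-wise:
Z[0] = 3·(-1) + 4·(3) = 9
Z[1] = 3·(5.0000-1.7321i) + 4·(-3.4641i) = 15.0000-19.0527i
Z[2] = 3·(5.0000+1.7321i) + 4·(3.4641i) = 15.0000+19.0527i

DFT(3x + 4y) = 3·X + 4·Y = [9, 15.0000-19.0527i, 15.0000+19.0527i]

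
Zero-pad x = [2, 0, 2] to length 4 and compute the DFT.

Original 3-point DFT: [4, 1.0000+1.7321i, 1.0000-1.7321i]
Zero-padded 4-point DFT provides frequency interpolation.

DFT_4([x, 0, ...]) = [4, 0, 4, 0]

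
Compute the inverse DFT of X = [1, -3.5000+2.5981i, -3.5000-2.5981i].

x[n] = (1/3) Σ(k=0 to 2) X[k] · e^(2πikn/3)

Computing each x[n]:
x[0] = -2
x[1] = 0
x[2] = 3

x = [-2, 0, 3]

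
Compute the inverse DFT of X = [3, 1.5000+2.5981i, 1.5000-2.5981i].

x[n] = (1/3) Σ(k=0 to 2) X[k] · e^(2πikn/3)

Computing each x[n]:
x[0] = 2
x[1] = -1
x[2] = 2

x = [2, -1, 2]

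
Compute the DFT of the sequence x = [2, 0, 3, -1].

X[k] = Σ(n=0 to 3) x[n] · ω_4^(nk)
where ω_4 = e^(-2πi/4)

Computing each X[k]:
X[0] = 4
X[1] = -1-1i
X[2] = 6
X[3] = -1+1i

X = [4, -1-1i, 6, -1+1i]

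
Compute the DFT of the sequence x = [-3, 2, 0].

X[k] = Σ(n=0 to 2) x[n] · ω_3^(nk)
where ω_3 = e^(-2πi/3)

Computing each X[k]:
X[0] = -1
X[1] = -4.0000-1.7321i
X[2] = -4.0000+1.7321i

X = [-1, -4.0000-1.7321i, -4.0000+1.7321i]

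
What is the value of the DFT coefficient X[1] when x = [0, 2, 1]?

X[1] = Σ(n=0 to 2) x[n] · ω_3^(1n) where ω_3 = e^(-2πi/3)
= (0)·ω_3^0 + (2)·ω_3^1 + (1)·ω_3^2

X[1] = -1.5000-0.8660i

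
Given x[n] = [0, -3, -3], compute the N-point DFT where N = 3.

X[k] = Σ(n=0 to 2) x[n] · ω_3^(nk)
where ω_3 = e^(-2πi/3)

Computing each X[k]:
X[0] = -6
X[1] = 3
X[2] = 3

X = [-6, 3, 3]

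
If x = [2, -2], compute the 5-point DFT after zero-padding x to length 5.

Original 2-point DFT: [0, 4]
Zero-padded 5-point DFT provides frequency interpolation.

DFT_5([x, 0, ...]) = [0, 1.3820+1.9021i, 3.6180+1.1756i, 3.6180-1.1756i, 1.3820-1.9021i]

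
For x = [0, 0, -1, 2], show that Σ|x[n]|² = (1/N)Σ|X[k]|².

Time domain:
Σ|x[n]|² = |0|² + |0|² + |-1|² + |2|² = 5.0000

Frequency domain:
(1/4)Σ|X[k]|² = (1/4)(|1|² + |1+2i|² + |-3|² + |1-2i|²) = (1/4)·20.0000 = 5.0000

Both sides agree, confirming Parseval's theorem.

Σ|x[n]|² = (1/N)Σ|X[k]|² = 5.0000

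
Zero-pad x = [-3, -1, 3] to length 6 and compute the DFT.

Original 3-point DFT: [-1, -4.0000+3.4641i, -4.0000-3.4641i]
Zero-padded 6-point DFT provides frequency interpolation.

DFT_6([x, 0, ...]) = [-1, -5.0000-1.7321i, -4.0000+3.4641i, 1, -4.0000-3.4641i, -5.0000+1.7321i]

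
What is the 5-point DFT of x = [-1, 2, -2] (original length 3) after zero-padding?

Original 3-point DFT: [-1, -1.0000-3.4641i, -1.0000+3.4641i]
Zero-padded 5-point DFT provides frequency interpolation.

DFT_5([x, 0, ...]) = [-1, 1.2361-0.7265i, -3.2361-3.0777i, -3.2361+3.0777i, 1.2361+0.7265i]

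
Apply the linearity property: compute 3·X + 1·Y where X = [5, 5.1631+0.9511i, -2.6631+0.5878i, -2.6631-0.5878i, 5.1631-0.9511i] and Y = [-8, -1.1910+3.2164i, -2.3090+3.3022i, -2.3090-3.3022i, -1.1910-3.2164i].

By linearity: DFT(3x + 1y) = 3·DFT(x) + 1·DFT(y)
= 3·[5, 5.1631+0.9511i, -2.6631+0.5878i, -2.6631-0.5878i, 5.1631-0.9511i] + 1·[-8, -1.1910+3.2164i, -2.3090+3.3022i, -2.3090-3.3022i, -1.1910-3.2164i]

Computing element-wise:
Z[0] = 3·(5) + 1·(-8) = 7
Z[1] = 3·(5.1631+0.9511i) + 1·(-1.1910+3.2164i) = 14.2983+6.0697i
Z[2] = 3·(-2.6631+0.5878i) + 1·(-2.3090+3.3022i) = -10.2983+5.0656i
Z[3] = 3·(-2.6631-0.5878i) + 1·(-2.3090-3.3022i) = -10.2983-5.0656i
Z[4] = 3·(5.1631-0.9511i) + 1·(-1.1910-3.2164i) = 14.2983-6.0697i

DFT(3x + 1y) = 3·X + 1·Y = [7, 14.2983+6.0697i, -10.2983+5.0656i, -10.2983-5.0656i, 14.2983-6.0697i]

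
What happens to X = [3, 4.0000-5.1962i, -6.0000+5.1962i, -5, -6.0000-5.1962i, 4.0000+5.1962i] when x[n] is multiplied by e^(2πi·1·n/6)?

Modulation property: DFT(ω_6^(-1n)·x[n]) = X[(k-1) mod 6], so circularly shift X by 1 positions.

X[k-1] = [4.0000+5.1962i, 3, 4.0000-5.1962i, -6.0000+5.1962i, -5, -6.0000-5.1962i]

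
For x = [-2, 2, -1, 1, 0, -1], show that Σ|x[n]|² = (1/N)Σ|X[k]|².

Time domain:
Σ|x[n]|² = |-2|² + |2|² + |-1|² + |1|² + |0|² + |-1|² = 11.0000

Frequency domain:
(1/6)Σ|X[k]|² = (1/6)(|-1|² + |-2.0000-1.7321i|² + |-1.0000-3.4641i|² + |-5|² + |-1.0000+3.4641i|² + |-2.0000+1.7321i|²) = (1/6)·66.0000 = 11.0000

Both sides agree, confirming Parseval's theorem.

Σ|x[n]|² = (1/N)Σ|X[k]|² = 11.0000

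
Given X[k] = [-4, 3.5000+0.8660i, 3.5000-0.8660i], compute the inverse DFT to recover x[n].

x[n] = (1/3) Σ(k=0 to 2) X[k] · e^(2πikn/3)

Computing each x[n]:
x[0] = 1
x[1] = -3
x[2] = -2

x = [1, -3, -2]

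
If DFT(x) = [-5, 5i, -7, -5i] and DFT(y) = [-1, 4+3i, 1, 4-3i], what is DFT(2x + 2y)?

By linearity: DFT(2x + 2y) = 2·DFT(x) + 2·DFT(y)
= 2·[-5, 5i, -7, -5i] + 2·[-1, 4+3i, 1, 4-3i]

Computing element-wise:
Z[0] = 2·(-5) + 2·(-1) = -12
Z[1] = 2·(5i) + 2·(4+3i) = 8+16i
Z[2] = 2·(-7) + 2·(1) = -12
Z[3] = 2·(-5i) + 2·(4-3i) = 8-16i

DFT(2x + 2y) = 2·X + 2·Y = [-12, 8+16i, -12, 8-16i]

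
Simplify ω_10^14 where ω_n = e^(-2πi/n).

Since ω_10^10 = 1, powers reduce modulo 10.
14 mod 10 = 4
So ω_10^14 = ω_10^4 = e^(-2πi·4/10)

ω_10^14 = ω_10^4 = -0.8090-0.5878i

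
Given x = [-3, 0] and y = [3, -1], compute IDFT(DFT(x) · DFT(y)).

(x ⊛ y)[n] = Σ(m=0 to 1) x[m] · y[(n-m) mod 2]

Computing each output sample:
(x ⊛ y)[0] = -9
(x ⊛ y)[1] = 3

x ⊛ y = [-9, 3]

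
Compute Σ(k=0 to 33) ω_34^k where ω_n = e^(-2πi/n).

Sum of all nth roots of unity equals 0 for n > 1 (geometric series with r ≠ 1).

0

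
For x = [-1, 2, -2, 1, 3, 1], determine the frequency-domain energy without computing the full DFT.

Parseval: Σ|x[n]|² = (1/N)Σ|X[k]|², so Σ|X[k]|² = N·Σ|x[n]|² = 6·20.0000

Σ|X[k]|² = N·Σ|x[n]|² = 6·20.0000 = 120.0000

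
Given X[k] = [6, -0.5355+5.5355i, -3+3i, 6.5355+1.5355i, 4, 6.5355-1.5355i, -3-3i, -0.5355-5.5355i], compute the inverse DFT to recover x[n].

x[n] = (1/8) Σ(k=0 to 7) X[k] · e^(2πikn/8)

Computing each x[n]:
x[0] = 2
x[1] = -3
x[2] = 1
x[3] = 1
x[4] = -1
x[5] = 2
x[6] = 3
x[7] = 1

x = [2, -3, 1, 1, -1, 2, 3, 1]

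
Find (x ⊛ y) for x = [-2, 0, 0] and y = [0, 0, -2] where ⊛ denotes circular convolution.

(x ⊛ y)[n] = Σ(m=0 to 2) x[m] · y[(n-m) mod 3]

Computing each output sample:
(x ⊛ y)[0] = 0
(x ⊛ y)[1] = 0
(x ⊛ y)[2] = 4

x ⊛ y = [0, 0, 4]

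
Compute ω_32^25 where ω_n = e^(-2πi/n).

ω_32^25 = e^(-2πi·25/32)
= cos(-2π·25/32) + i·sin(-2π·25/32)
= cos(-50π/32) + i·sin(-50π/32)

ω_32^25 = cos(-50π/32) + i·sin(-50π/32) = 0.1951+0.9808i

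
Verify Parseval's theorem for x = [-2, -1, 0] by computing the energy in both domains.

Time domain:
Σ|x[n]|² = |-2|² + |-1|² + |0|² = 5.0000

Frequency domain:
(1/3)Σ|X[k]|² = (1/3)(|-3|² + |-1.5000+0.8660i|² + |-1.5000-0.8660i|²) = (1/3)·15.0000 = 5.0000

Both sides agree, confirming Parseval's theorem.

Σ|x[n]|² = (1/N)Σ|X[k]|² = 5.0000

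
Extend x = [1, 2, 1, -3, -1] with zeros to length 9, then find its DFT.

Original 5-point DFT: [0, 2.9271-5.2043i, -0.4271+2.0409i, -0.4271-2.0409i, 2.9271+5.2043i]
Zero-padded 9-point DFT provides frequency interpolation.

DFT_9([x, 0, ...]) = [0, 5.1454+0.6697i, 1.1416-5.5525i, -3, 1.2130+1.5720i, 1.2130-1.5720i, -3, 1.1416+5.5525i, 5.1454-0.6697i]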